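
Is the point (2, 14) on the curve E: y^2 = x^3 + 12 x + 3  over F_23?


Check whether y^2 = x^3 + 12 x + 3 (mod 23) for (x, y) = (2, 14).
LHS: y^2 = 14^2 mod 23 = 12
RHS: x^3 + 12 x + 3 = 2^3 + 12*2 + 3 mod 23 = 12
LHS = RHS

Yes, on the curve


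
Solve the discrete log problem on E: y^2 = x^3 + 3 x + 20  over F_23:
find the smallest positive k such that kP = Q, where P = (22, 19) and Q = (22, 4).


Enumerate multiples of P until we hit Q = (22, 4):
  1P = (22, 19)
  2P = (4, 2)
  3P = (15, 17)
  4P = (18, 15)
  5P = (7, 19)
  6P = (17, 4)
  7P = (16, 22)
  8P = (14, 0)
  9P = (16, 1)
  10P = (17, 19)
  11P = (7, 4)
  12P = (18, 8)
  13P = (15, 6)
  14P = (4, 21)
  15P = (22, 4)
Match found at i = 15.

k = 15


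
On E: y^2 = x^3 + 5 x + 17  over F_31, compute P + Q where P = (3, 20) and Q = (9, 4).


P != Q, so use the chord formula.
s = (y2 - y1) / (x2 - x1) = (15) / (6) mod 31 = 18
x3 = s^2 - x1 - x2 mod 31 = 18^2 - 3 - 9 = 2
y3 = s (x1 - x3) - y1 mod 31 = 18 * (3 - 2) - 20 = 29

P + Q = (2, 29)


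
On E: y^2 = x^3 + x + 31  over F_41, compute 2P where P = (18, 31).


Doubling: s = (3 x1^2 + a) / (2 y1)
s = (3*18^2 + 1) / (2*31) mod 41 = 19
x3 = s^2 - 2 x1 mod 41 = 19^2 - 2*18 = 38
y3 = s (x1 - x3) - y1 mod 41 = 19 * (18 - 38) - 31 = 40

2P = (38, 40)


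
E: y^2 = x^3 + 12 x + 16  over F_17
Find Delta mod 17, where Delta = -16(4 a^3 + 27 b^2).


4 a^3 + 27 b^2 = 4*12^3 + 27*16^2 = 6912 + 6912 = 13824
Delta = -16 * (13824) = -221184
Delta mod 17 = 3

Delta = 3 (mod 17)


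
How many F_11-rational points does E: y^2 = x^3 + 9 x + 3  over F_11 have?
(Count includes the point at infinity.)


For each x in F_11, count y with y^2 = x^3 + 9 x + 3 mod 11:
  x = 0: RHS = 3, y in [5, 6]  -> 2 point(s)
  x = 4: RHS = 4, y in [2, 9]  -> 2 point(s)
  x = 6: RHS = 9, y in [3, 8]  -> 2 point(s)
  x = 8: RHS = 4, y in [2, 9]  -> 2 point(s)
  x = 10: RHS = 4, y in [2, 9]  -> 2 point(s)
Affine points: 10. Add the point at infinity: total = 11.

#E(F_11) = 11


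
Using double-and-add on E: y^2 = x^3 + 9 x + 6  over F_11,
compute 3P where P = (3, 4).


k = 3 = 11_2 (binary, LSB first: 11)
Double-and-add from P = (3, 4):
  bit 0 = 1: acc = O + (3, 4) = (3, 4)
  bit 1 = 1: acc = (3, 4) + (6, 10) = (6, 1)

3P = (6, 1)


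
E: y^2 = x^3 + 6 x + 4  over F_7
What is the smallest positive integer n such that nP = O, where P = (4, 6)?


Compute successive multiples of P until we hit O:
  1P = (4, 6)
  2P = (0, 5)
  3P = (0, 2)
  4P = (4, 1)
  5P = O

ord(P) = 5


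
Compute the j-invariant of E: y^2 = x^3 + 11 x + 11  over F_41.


Delta = -16(4 a^3 + 27 b^2) mod 41 = 17
-1728 * (4 a)^3 = -1728 * (4*11)^3 mod 41 = 2
j = 2 * 17^(-1) mod 41 = 17

j = 17 (mod 41)


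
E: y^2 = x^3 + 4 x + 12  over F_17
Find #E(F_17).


For each x in F_17, count y with y^2 = x^3 + 4 x + 12 mod 17:
  x = 1: RHS = 0, y in [0]  -> 1 point(s)
  x = 3: RHS = 0, y in [0]  -> 1 point(s)
  x = 5: RHS = 4, y in [2, 15]  -> 2 point(s)
  x = 7: RHS = 9, y in [3, 14]  -> 2 point(s)
  x = 10: RHS = 15, y in [7, 10]  -> 2 point(s)
  x = 13: RHS = 0, y in [0]  -> 1 point(s)
  x = 15: RHS = 13, y in [8, 9]  -> 2 point(s)
Affine points: 11. Add the point at infinity: total = 12.

#E(F_17) = 12


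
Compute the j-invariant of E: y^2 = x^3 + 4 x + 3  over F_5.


Delta = -16(4 a^3 + 27 b^2) mod 5 = 1
-1728 * (4 a)^3 = -1728 * (4*4)^3 mod 5 = 2
j = 2 * 1^(-1) mod 5 = 2

j = 2 (mod 5)


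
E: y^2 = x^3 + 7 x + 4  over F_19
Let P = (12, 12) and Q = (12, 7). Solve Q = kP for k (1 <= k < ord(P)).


Enumerate multiples of P until we hit Q = (12, 7):
  1P = (12, 12)
  2P = (2, 11)
  3P = (9, 13)
  4P = (15, 8)
  5P = (17, 1)
  6P = (7, 15)
  7P = (11, 14)
  8P = (0, 2)
  9P = (4, 1)
  10P = (4, 18)
  11P = (0, 17)
  12P = (11, 5)
  13P = (7, 4)
  14P = (17, 18)
  15P = (15, 11)
  16P = (9, 6)
  17P = (2, 8)
  18P = (12, 7)
Match found at i = 18.

k = 18


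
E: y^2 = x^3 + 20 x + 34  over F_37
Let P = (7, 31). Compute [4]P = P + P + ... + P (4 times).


k = 4 = 100_2 (binary, LSB first: 001)
Double-and-add from P = (7, 31):
  bit 0 = 0: acc unchanged = O
  bit 1 = 0: acc unchanged = O
  bit 2 = 1: acc = O + (33, 36) = (33, 36)

4P = (33, 36)


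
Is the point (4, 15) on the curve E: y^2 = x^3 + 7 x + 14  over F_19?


Check whether y^2 = x^3 + 7 x + 14 (mod 19) for (x, y) = (4, 15).
LHS: y^2 = 15^2 mod 19 = 16
RHS: x^3 + 7 x + 14 = 4^3 + 7*4 + 14 mod 19 = 11
LHS != RHS

No, not on the curve


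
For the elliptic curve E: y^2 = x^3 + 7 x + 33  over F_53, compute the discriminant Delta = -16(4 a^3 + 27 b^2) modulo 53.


4 a^3 + 27 b^2 = 4*7^3 + 27*33^2 = 1372 + 29403 = 30775
Delta = -16 * (30775) = -492400
Delta mod 53 = 23

Delta = 23 (mod 53)


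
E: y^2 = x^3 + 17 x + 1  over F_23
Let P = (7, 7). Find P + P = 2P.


Doubling: s = (3 x1^2 + a) / (2 y1)
s = (3*7^2 + 17) / (2*7) mod 23 = 15
x3 = s^2 - 2 x1 mod 23 = 15^2 - 2*7 = 4
y3 = s (x1 - x3) - y1 mod 23 = 15 * (7 - 4) - 7 = 15

2P = (4, 15)


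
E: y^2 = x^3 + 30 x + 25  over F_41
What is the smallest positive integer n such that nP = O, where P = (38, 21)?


Compute successive multiples of P until we hit O:
  1P = (38, 21)
  2P = (16, 3)
  3P = (8, 11)
  4P = (27, 10)
  5P = (18, 40)
  6P = (35, 11)
  7P = (11, 28)
  8P = (23, 7)
  ... (continuing to 50P)
  50P = O

ord(P) = 50


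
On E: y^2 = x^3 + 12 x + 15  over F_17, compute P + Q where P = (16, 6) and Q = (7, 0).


P != Q, so use the chord formula.
s = (y2 - y1) / (x2 - x1) = (11) / (8) mod 17 = 12
x3 = s^2 - x1 - x2 mod 17 = 12^2 - 16 - 7 = 2
y3 = s (x1 - x3) - y1 mod 17 = 12 * (16 - 2) - 6 = 9

P + Q = (2, 9)


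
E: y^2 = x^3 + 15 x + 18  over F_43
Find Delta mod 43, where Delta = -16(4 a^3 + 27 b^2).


4 a^3 + 27 b^2 = 4*15^3 + 27*18^2 = 13500 + 8748 = 22248
Delta = -16 * (22248) = -355968
Delta mod 43 = 29

Delta = 29 (mod 43)


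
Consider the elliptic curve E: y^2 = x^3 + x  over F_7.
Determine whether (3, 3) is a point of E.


Check whether y^2 = x^3 + 1 x + 0 (mod 7) for (x, y) = (3, 3).
LHS: y^2 = 3^2 mod 7 = 2
RHS: x^3 + 1 x + 0 = 3^3 + 1*3 + 0 mod 7 = 2
LHS = RHS

Yes, on the curve


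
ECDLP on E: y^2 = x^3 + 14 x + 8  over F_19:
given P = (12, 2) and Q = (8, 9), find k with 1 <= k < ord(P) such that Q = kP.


Enumerate multiples of P until we hit Q = (8, 9):
  1P = (12, 2)
  2P = (6, 2)
  3P = (1, 17)
  4P = (11, 7)
  5P = (2, 5)
  6P = (3, 1)
  7P = (8, 9)
Match found at i = 7.

k = 7


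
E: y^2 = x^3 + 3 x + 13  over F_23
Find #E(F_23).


For each x in F_23, count y with y^2 = x^3 + 3 x + 13 mod 23:
  x = 0: RHS = 13, y in [6, 17]  -> 2 point(s)
  x = 2: RHS = 4, y in [2, 21]  -> 2 point(s)
  x = 3: RHS = 3, y in [7, 16]  -> 2 point(s)
  x = 7: RHS = 9, y in [3, 20]  -> 2 point(s)
  x = 10: RHS = 8, y in [10, 13]  -> 2 point(s)
  x = 12: RHS = 6, y in [11, 12]  -> 2 point(s)
  x = 13: RHS = 18, y in [8, 15]  -> 2 point(s)
  x = 14: RHS = 16, y in [4, 19]  -> 2 point(s)
  x = 15: RHS = 6, y in [11, 12]  -> 2 point(s)
  x = 17: RHS = 9, y in [3, 20]  -> 2 point(s)
  x = 19: RHS = 6, y in [11, 12]  -> 2 point(s)
  x = 20: RHS = 0, y in [0]  -> 1 point(s)
  x = 22: RHS = 9, y in [3, 20]  -> 2 point(s)
Affine points: 25. Add the point at infinity: total = 26.

#E(F_23) = 26


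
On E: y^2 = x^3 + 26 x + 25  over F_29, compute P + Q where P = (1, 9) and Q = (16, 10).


P != Q, so use the chord formula.
s = (y2 - y1) / (x2 - x1) = (1) / (15) mod 29 = 2
x3 = s^2 - x1 - x2 mod 29 = 2^2 - 1 - 16 = 16
y3 = s (x1 - x3) - y1 mod 29 = 2 * (1 - 16) - 9 = 19

P + Q = (16, 19)


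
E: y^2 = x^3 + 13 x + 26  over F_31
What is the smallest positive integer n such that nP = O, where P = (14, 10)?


Compute successive multiples of P until we hit O:
  1P = (14, 10)
  2P = (17, 13)
  3P = (1, 3)
  4P = (4, 24)
  5P = (10, 3)
  6P = (12, 9)
  7P = (13, 6)
  8P = (20, 28)
  ... (continuing to 26P)
  26P = O

ord(P) = 26


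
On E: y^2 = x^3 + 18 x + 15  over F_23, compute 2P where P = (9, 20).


Doubling: s = (3 x1^2 + a) / (2 y1)
s = (3*9^2 + 18) / (2*20) mod 23 = 14
x3 = s^2 - 2 x1 mod 23 = 14^2 - 2*9 = 17
y3 = s (x1 - x3) - y1 mod 23 = 14 * (9 - 17) - 20 = 6

2P = (17, 6)


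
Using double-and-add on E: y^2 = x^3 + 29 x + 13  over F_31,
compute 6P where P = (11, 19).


k = 6 = 110_2 (binary, LSB first: 011)
Double-and-add from P = (11, 19):
  bit 0 = 0: acc unchanged = O
  bit 1 = 1: acc = O + (14, 30) = (14, 30)
  bit 2 = 1: acc = (14, 30) + (13, 18) = (24, 5)

6P = (24, 5)


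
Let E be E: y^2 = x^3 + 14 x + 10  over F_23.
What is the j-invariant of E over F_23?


Delta = -16(4 a^3 + 27 b^2) mod 23 = 6
-1728 * (4 a)^3 = -1728 * (4*14)^3 mod 23 = 13
j = 13 * 6^(-1) mod 23 = 6

j = 6 (mod 23)


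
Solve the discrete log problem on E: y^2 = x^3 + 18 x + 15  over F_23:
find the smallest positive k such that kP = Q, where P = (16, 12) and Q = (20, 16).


Enumerate multiples of P until we hit Q = (20, 16):
  1P = (16, 12)
  2P = (7, 1)
  3P = (12, 21)
  4P = (13, 10)
  5P = (20, 16)
Match found at i = 5.

k = 5


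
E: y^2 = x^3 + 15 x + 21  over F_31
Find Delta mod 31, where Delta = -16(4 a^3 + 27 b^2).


4 a^3 + 27 b^2 = 4*15^3 + 27*21^2 = 13500 + 11907 = 25407
Delta = -16 * (25407) = -406512
Delta mod 31 = 22

Delta = 22 (mod 31)


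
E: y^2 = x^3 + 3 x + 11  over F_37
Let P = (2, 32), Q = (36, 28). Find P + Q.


P != Q, so use the chord formula.
s = (y2 - y1) / (x2 - x1) = (33) / (34) mod 37 = 26
x3 = s^2 - x1 - x2 mod 37 = 26^2 - 2 - 36 = 9
y3 = s (x1 - x3) - y1 mod 37 = 26 * (2 - 9) - 32 = 8

P + Q = (9, 8)


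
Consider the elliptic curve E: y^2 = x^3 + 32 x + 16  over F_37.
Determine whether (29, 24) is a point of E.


Check whether y^2 = x^3 + 32 x + 16 (mod 37) for (x, y) = (29, 24).
LHS: y^2 = 24^2 mod 37 = 21
RHS: x^3 + 32 x + 16 = 29^3 + 32*29 + 16 mod 37 = 25
LHS != RHS

No, not on the curve


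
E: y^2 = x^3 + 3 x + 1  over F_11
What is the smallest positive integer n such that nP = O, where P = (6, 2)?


Compute successive multiples of P until we hit O:
  1P = (6, 2)
  2P = (8, 3)
  3P = (0, 1)
  4P = (9, 3)
  5P = (1, 7)
  6P = (5, 8)
  7P = (3, 2)
  8P = (2, 9)
  ... (continuing to 18P)
  18P = O

ord(P) = 18


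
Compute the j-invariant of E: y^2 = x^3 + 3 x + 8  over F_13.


Delta = -16(4 a^3 + 27 b^2) mod 13 = 4
-1728 * (4 a)^3 = -1728 * (4*3)^3 mod 13 = 12
j = 12 * 4^(-1) mod 13 = 3

j = 3 (mod 13)


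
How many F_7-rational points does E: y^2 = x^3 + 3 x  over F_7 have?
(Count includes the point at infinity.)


For each x in F_7, count y with y^2 = x^3 + 3 x + 0 mod 7:
  x = 0: RHS = 0, y in [0]  -> 1 point(s)
  x = 1: RHS = 4, y in [2, 5]  -> 2 point(s)
  x = 2: RHS = 0, y in [0]  -> 1 point(s)
  x = 3: RHS = 1, y in [1, 6]  -> 2 point(s)
  x = 5: RHS = 0, y in [0]  -> 1 point(s)
Affine points: 7. Add the point at infinity: total = 8.

#E(F_7) = 8


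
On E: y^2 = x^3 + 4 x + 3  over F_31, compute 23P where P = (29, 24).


k = 23 = 10111_2 (binary, LSB first: 11101)
Double-and-add from P = (29, 24):
  bit 0 = 1: acc = O + (29, 24) = (29, 24)
  bit 1 = 1: acc = (29, 24) + (11, 13) = (24, 29)
  bit 2 = 1: acc = (24, 29) + (10, 19) = (7, 23)
  bit 3 = 0: acc unchanged = (7, 23)
  bit 4 = 1: acc = (7, 23) + (2, 9) = (10, 12)

23P = (10, 12)


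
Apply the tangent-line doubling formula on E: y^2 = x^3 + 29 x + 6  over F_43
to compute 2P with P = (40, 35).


Doubling: s = (3 x1^2 + a) / (2 y1)
s = (3*40^2 + 29) / (2*35) mod 43 = 18
x3 = s^2 - 2 x1 mod 43 = 18^2 - 2*40 = 29
y3 = s (x1 - x3) - y1 mod 43 = 18 * (40 - 29) - 35 = 34

2P = (29, 34)


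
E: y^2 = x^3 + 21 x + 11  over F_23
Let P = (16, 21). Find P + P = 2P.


Doubling: s = (3 x1^2 + a) / (2 y1)
s = (3*16^2 + 21) / (2*21) mod 23 = 4
x3 = s^2 - 2 x1 mod 23 = 4^2 - 2*16 = 7
y3 = s (x1 - x3) - y1 mod 23 = 4 * (16 - 7) - 21 = 15

2P = (7, 15)


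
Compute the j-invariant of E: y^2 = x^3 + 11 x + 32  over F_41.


Delta = -16(4 a^3 + 27 b^2) mod 41 = 36
-1728 * (4 a)^3 = -1728 * (4*11)^3 mod 41 = 2
j = 2 * 36^(-1) mod 41 = 16

j = 16 (mod 41)


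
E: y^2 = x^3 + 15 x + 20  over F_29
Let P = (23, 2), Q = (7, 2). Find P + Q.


P != Q, so use the chord formula.
s = (y2 - y1) / (x2 - x1) = (0) / (13) mod 29 = 0
x3 = s^2 - x1 - x2 mod 29 = 0^2 - 23 - 7 = 28
y3 = s (x1 - x3) - y1 mod 29 = 0 * (23 - 28) - 2 = 27

P + Q = (28, 27)


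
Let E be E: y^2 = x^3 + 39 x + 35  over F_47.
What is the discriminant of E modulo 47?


4 a^3 + 27 b^2 = 4*39^3 + 27*35^2 = 237276 + 33075 = 270351
Delta = -16 * (270351) = -4325616
Delta mod 47 = 29

Delta = 29 (mod 47)


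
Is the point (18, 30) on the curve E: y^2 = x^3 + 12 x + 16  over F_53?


Check whether y^2 = x^3 + 12 x + 16 (mod 53) for (x, y) = (18, 30).
LHS: y^2 = 30^2 mod 53 = 52
RHS: x^3 + 12 x + 16 = 18^3 + 12*18 + 16 mod 53 = 22
LHS != RHS

No, not on the curve


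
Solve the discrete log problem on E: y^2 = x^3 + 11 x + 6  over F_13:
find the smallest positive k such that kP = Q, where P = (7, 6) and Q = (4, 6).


Enumerate multiples of P until we hit Q = (4, 6):
  1P = (7, 6)
  2P = (3, 12)
  3P = (2, 6)
  4P = (4, 7)
  5P = (5, 2)
  6P = (5, 11)
  7P = (4, 6)
Match found at i = 7.

k = 7


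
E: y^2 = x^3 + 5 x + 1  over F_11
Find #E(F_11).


For each x in F_11, count y with y^2 = x^3 + 5 x + 1 mod 11:
  x = 0: RHS = 1, y in [1, 10]  -> 2 point(s)
  x = 6: RHS = 5, y in [4, 7]  -> 2 point(s)
  x = 7: RHS = 5, y in [4, 7]  -> 2 point(s)
  x = 8: RHS = 3, y in [5, 6]  -> 2 point(s)
  x = 9: RHS = 5, y in [4, 7]  -> 2 point(s)
Affine points: 10. Add the point at infinity: total = 11.

#E(F_11) = 11


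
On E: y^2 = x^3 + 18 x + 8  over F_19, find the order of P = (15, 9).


Compute successive multiples of P until we hit O:
  1P = (15, 9)
  2P = (13, 11)
  3P = (11, 6)
  4P = (9, 5)
  5P = (6, 16)
  6P = (4, 12)
  7P = (4, 7)
  8P = (6, 3)
  ... (continuing to 13P)
  13P = O

ord(P) = 13


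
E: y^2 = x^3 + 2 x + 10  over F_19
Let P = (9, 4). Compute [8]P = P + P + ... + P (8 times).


k = 8 = 1000_2 (binary, LSB first: 0001)
Double-and-add from P = (9, 4):
  bit 0 = 0: acc unchanged = O
  bit 1 = 0: acc unchanged = O
  bit 2 = 0: acc unchanged = O
  bit 3 = 1: acc = O + (18, 8) = (18, 8)

8P = (18, 8)


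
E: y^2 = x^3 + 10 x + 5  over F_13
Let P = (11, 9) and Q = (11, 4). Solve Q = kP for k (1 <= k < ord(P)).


Enumerate multiples of P until we hit Q = (11, 4):
  1P = (11, 9)
  2P = (1, 9)
  3P = (1, 4)
  4P = (11, 4)
Match found at i = 4.

k = 4


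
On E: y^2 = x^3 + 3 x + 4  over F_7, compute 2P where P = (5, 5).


Doubling: s = (3 x1^2 + a) / (2 y1)
s = (3*5^2 + 3) / (2*5) mod 7 = 5
x3 = s^2 - 2 x1 mod 7 = 5^2 - 2*5 = 1
y3 = s (x1 - x3) - y1 mod 7 = 5 * (5 - 1) - 5 = 1

2P = (1, 1)


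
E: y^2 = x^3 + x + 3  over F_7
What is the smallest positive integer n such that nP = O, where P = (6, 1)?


Compute successive multiples of P until we hit O:
  1P = (6, 1)
  2P = (6, 6)
  3P = O

ord(P) = 3


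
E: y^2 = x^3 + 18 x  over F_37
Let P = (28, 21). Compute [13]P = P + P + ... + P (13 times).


k = 13 = 1101_2 (binary, LSB first: 1011)
Double-and-add from P = (28, 21):
  bit 0 = 1: acc = O + (28, 21) = (28, 21)
  bit 1 = 0: acc unchanged = (28, 21)
  bit 2 = 1: acc = (28, 21) + (10, 25) = (26, 32)
  bit 3 = 1: acc = (26, 32) + (33, 30) = (3, 9)

13P = (3, 9)


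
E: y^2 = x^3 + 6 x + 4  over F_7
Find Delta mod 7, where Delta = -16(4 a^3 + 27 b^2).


4 a^3 + 27 b^2 = 4*6^3 + 27*4^2 = 864 + 432 = 1296
Delta = -16 * (1296) = -20736
Delta mod 7 = 5

Delta = 5 (mod 7)


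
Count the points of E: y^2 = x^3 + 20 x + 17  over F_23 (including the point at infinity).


For each x in F_23, count y with y^2 = x^3 + 20 x + 17 mod 23:
  x = 3: RHS = 12, y in [9, 14]  -> 2 point(s)
  x = 4: RHS = 0, y in [0]  -> 1 point(s)
  x = 5: RHS = 12, y in [9, 14]  -> 2 point(s)
  x = 6: RHS = 8, y in [10, 13]  -> 2 point(s)
  x = 9: RHS = 6, y in [11, 12]  -> 2 point(s)
  x = 11: RHS = 4, y in [2, 21]  -> 2 point(s)
  x = 13: RHS = 13, y in [6, 17]  -> 2 point(s)
  x = 15: RHS = 12, y in [9, 14]  -> 2 point(s)
  x = 17: RHS = 3, y in [7, 16]  -> 2 point(s)
Affine points: 17. Add the point at infinity: total = 18.

#E(F_23) = 18


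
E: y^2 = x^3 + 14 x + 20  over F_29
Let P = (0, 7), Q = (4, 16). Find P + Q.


P != Q, so use the chord formula.
s = (y2 - y1) / (x2 - x1) = (9) / (4) mod 29 = 24
x3 = s^2 - x1 - x2 mod 29 = 24^2 - 0 - 4 = 21
y3 = s (x1 - x3) - y1 mod 29 = 24 * (0 - 21) - 7 = 11

P + Q = (21, 11)


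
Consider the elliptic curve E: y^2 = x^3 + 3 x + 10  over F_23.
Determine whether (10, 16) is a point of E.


Check whether y^2 = x^3 + 3 x + 10 (mod 23) for (x, y) = (10, 16).
LHS: y^2 = 16^2 mod 23 = 3
RHS: x^3 + 3 x + 10 = 10^3 + 3*10 + 10 mod 23 = 5
LHS != RHS

No, not on the curve


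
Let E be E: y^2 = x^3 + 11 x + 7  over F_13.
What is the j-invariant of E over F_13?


Delta = -16(4 a^3 + 27 b^2) mod 13 = 1
-1728 * (4 a)^3 = -1728 * (4*11)^3 mod 13 = 8
j = 8 * 1^(-1) mod 13 = 8

j = 8 (mod 13)


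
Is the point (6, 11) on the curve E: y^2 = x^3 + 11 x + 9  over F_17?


Check whether y^2 = x^3 + 11 x + 9 (mod 17) for (x, y) = (6, 11).
LHS: y^2 = 11^2 mod 17 = 2
RHS: x^3 + 11 x + 9 = 6^3 + 11*6 + 9 mod 17 = 2
LHS = RHS

Yes, on the curve


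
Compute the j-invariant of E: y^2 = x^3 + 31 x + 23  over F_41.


Delta = -16(4 a^3 + 27 b^2) mod 41 = 5
-1728 * (4 a)^3 = -1728 * (4*31)^3 mod 41 = 35
j = 35 * 5^(-1) mod 41 = 7

j = 7 (mod 41)


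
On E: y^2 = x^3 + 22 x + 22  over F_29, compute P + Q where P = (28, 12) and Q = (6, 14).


P != Q, so use the chord formula.
s = (y2 - y1) / (x2 - x1) = (2) / (7) mod 29 = 21
x3 = s^2 - x1 - x2 mod 29 = 21^2 - 28 - 6 = 1
y3 = s (x1 - x3) - y1 mod 29 = 21 * (28 - 1) - 12 = 4

P + Q = (1, 4)


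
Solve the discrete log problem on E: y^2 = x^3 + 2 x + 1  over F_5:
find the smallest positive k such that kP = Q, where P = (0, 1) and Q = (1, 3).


Enumerate multiples of P until we hit Q = (1, 3):
  1P = (0, 1)
  2P = (1, 3)
Match found at i = 2.

k = 2


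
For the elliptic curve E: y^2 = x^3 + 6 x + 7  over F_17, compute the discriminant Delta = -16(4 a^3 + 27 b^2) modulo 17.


4 a^3 + 27 b^2 = 4*6^3 + 27*7^2 = 864 + 1323 = 2187
Delta = -16 * (2187) = -34992
Delta mod 17 = 11

Delta = 11 (mod 17)


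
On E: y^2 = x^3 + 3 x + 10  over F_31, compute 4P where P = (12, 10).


k = 4 = 100_2 (binary, LSB first: 001)
Double-and-add from P = (12, 10):
  bit 0 = 0: acc unchanged = O
  bit 1 = 0: acc unchanged = O
  bit 2 = 1: acc = O + (17, 18) = (17, 18)

4P = (17, 18)


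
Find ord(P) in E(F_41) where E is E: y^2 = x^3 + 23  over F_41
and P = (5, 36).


Compute successive multiples of P until we hit O:
  1P = (5, 36)
  2P = (36, 12)
  3P = (32, 14)
  4P = (14, 26)
  5P = (4, 13)
  6P = (28, 9)
  7P = (0, 33)
  8P = (38, 18)
  ... (continuing to 21P)
  21P = O

ord(P) = 21


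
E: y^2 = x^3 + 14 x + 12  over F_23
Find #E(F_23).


For each x in F_23, count y with y^2 = x^3 + 14 x + 12 mod 23:
  x = 0: RHS = 12, y in [9, 14]  -> 2 point(s)
  x = 1: RHS = 4, y in [2, 21]  -> 2 point(s)
  x = 2: RHS = 2, y in [5, 18]  -> 2 point(s)
  x = 3: RHS = 12, y in [9, 14]  -> 2 point(s)
  x = 5: RHS = 0, y in [0]  -> 1 point(s)
  x = 6: RHS = 13, y in [6, 17]  -> 2 point(s)
  x = 7: RHS = 16, y in [4, 19]  -> 2 point(s)
  x = 9: RHS = 16, y in [4, 19]  -> 2 point(s)
  x = 10: RHS = 2, y in [5, 18]  -> 2 point(s)
  x = 11: RHS = 2, y in [5, 18]  -> 2 point(s)
  x = 14: RHS = 8, y in [10, 13]  -> 2 point(s)
  x = 15: RHS = 9, y in [3, 20]  -> 2 point(s)
  x = 16: RHS = 8, y in [10, 13]  -> 2 point(s)
  x = 18: RHS = 1, y in [1, 22]  -> 2 point(s)
  x = 20: RHS = 12, y in [9, 14]  -> 2 point(s)
Affine points: 29. Add the point at infinity: total = 30.

#E(F_23) = 30


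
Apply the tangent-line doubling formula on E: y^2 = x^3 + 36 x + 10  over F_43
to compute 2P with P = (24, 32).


Doubling: s = (3 x1^2 + a) / (2 y1)
s = (3*24^2 + 36) / (2*32) mod 43 = 41
x3 = s^2 - 2 x1 mod 43 = 41^2 - 2*24 = 42
y3 = s (x1 - x3) - y1 mod 43 = 41 * (24 - 42) - 32 = 4

2P = (42, 4)


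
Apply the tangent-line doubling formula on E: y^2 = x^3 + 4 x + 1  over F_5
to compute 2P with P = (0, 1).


Doubling: s = (3 x1^2 + a) / (2 y1)
s = (3*0^2 + 4) / (2*1) mod 5 = 2
x3 = s^2 - 2 x1 mod 5 = 2^2 - 2*0 = 4
y3 = s (x1 - x3) - y1 mod 5 = 2 * (0 - 4) - 1 = 1

2P = (4, 1)


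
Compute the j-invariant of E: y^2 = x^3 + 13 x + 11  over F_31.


Delta = -16(4 a^3 + 27 b^2) mod 31 = 2
-1728 * (4 a)^3 = -1728 * (4*13)^3 mod 31 = 29
j = 29 * 2^(-1) mod 31 = 30

j = 30 (mod 31)


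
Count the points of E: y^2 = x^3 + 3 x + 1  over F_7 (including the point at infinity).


For each x in F_7, count y with y^2 = x^3 + 3 x + 1 mod 7:
  x = 0: RHS = 1, y in [1, 6]  -> 2 point(s)
  x = 2: RHS = 1, y in [1, 6]  -> 2 point(s)
  x = 3: RHS = 2, y in [3, 4]  -> 2 point(s)
  x = 4: RHS = 0, y in [0]  -> 1 point(s)
  x = 5: RHS = 1, y in [1, 6]  -> 2 point(s)
  x = 6: RHS = 4, y in [2, 5]  -> 2 point(s)
Affine points: 11. Add the point at infinity: total = 12.

#E(F_7) = 12


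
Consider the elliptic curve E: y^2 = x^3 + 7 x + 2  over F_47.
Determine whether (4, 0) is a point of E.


Check whether y^2 = x^3 + 7 x + 2 (mod 47) for (x, y) = (4, 0).
LHS: y^2 = 0^2 mod 47 = 0
RHS: x^3 + 7 x + 2 = 4^3 + 7*4 + 2 mod 47 = 0
LHS = RHS

Yes, on the curve


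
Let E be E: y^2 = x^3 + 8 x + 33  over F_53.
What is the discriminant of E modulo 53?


4 a^3 + 27 b^2 = 4*8^3 + 27*33^2 = 2048 + 29403 = 31451
Delta = -16 * (31451) = -503216
Delta mod 53 = 19

Delta = 19 (mod 53)


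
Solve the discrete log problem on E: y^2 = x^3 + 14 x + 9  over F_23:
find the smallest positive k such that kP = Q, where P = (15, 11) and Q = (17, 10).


Enumerate multiples of P until we hit Q = (17, 10):
  1P = (15, 11)
  2P = (17, 10)
Match found at i = 2.

k = 2


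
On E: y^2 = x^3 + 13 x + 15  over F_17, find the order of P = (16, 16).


Compute successive multiples of P until we hit O:
  1P = (16, 16)
  2P = (15, 10)
  3P = (5, 16)
  4P = (13, 1)
  5P = (13, 16)
  6P = (5, 1)
  7P = (15, 7)
  8P = (16, 1)
  ... (continuing to 9P)
  9P = O

ord(P) = 9


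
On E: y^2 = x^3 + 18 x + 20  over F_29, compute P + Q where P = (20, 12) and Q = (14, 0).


P != Q, so use the chord formula.
s = (y2 - y1) / (x2 - x1) = (17) / (23) mod 29 = 2
x3 = s^2 - x1 - x2 mod 29 = 2^2 - 20 - 14 = 28
y3 = s (x1 - x3) - y1 mod 29 = 2 * (20 - 28) - 12 = 1

P + Q = (28, 1)


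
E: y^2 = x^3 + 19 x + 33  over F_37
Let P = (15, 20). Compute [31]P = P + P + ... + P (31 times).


k = 31 = 11111_2 (binary, LSB first: 11111)
Double-and-add from P = (15, 20):
  bit 0 = 1: acc = O + (15, 20) = (15, 20)
  bit 1 = 1: acc = (15, 20) + (16, 20) = (6, 17)
  bit 2 = 1: acc = (6, 17) + (12, 18) = (18, 18)
  bit 3 = 1: acc = (18, 18) + (25, 36) = (21, 6)
  bit 4 = 1: acc = (21, 6) + (27, 8) = (22, 6)

31P = (22, 6)


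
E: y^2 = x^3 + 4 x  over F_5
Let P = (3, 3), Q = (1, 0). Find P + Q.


P != Q, so use the chord formula.
s = (y2 - y1) / (x2 - x1) = (2) / (3) mod 5 = 4
x3 = s^2 - x1 - x2 mod 5 = 4^2 - 3 - 1 = 2
y3 = s (x1 - x3) - y1 mod 5 = 4 * (3 - 2) - 3 = 1

P + Q = (2, 1)


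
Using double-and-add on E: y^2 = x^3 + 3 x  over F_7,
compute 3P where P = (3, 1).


k = 3 = 11_2 (binary, LSB first: 11)
Double-and-add from P = (3, 1):
  bit 0 = 1: acc = O + (3, 1) = (3, 1)
  bit 1 = 1: acc = (3, 1) + (2, 0) = (3, 6)

3P = (3, 6)


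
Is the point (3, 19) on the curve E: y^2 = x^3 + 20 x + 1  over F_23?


Check whether y^2 = x^3 + 20 x + 1 (mod 23) for (x, y) = (3, 19).
LHS: y^2 = 19^2 mod 23 = 16
RHS: x^3 + 20 x + 1 = 3^3 + 20*3 + 1 mod 23 = 19
LHS != RHS

No, not on the curve


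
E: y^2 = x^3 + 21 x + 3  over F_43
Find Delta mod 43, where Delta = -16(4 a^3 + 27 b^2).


4 a^3 + 27 b^2 = 4*21^3 + 27*3^2 = 37044 + 243 = 37287
Delta = -16 * (37287) = -596592
Delta mod 43 = 33

Delta = 33 (mod 43)


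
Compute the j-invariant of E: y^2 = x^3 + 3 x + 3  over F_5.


Delta = -16(4 a^3 + 27 b^2) mod 5 = 4
-1728 * (4 a)^3 = -1728 * (4*3)^3 mod 5 = 1
j = 1 * 4^(-1) mod 5 = 4

j = 4 (mod 5)


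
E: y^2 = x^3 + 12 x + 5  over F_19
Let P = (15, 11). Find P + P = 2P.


Doubling: s = (3 x1^2 + a) / (2 y1)
s = (3*15^2 + 12) / (2*11) mod 19 = 1
x3 = s^2 - 2 x1 mod 19 = 1^2 - 2*15 = 9
y3 = s (x1 - x3) - y1 mod 19 = 1 * (15 - 9) - 11 = 14

2P = (9, 14)


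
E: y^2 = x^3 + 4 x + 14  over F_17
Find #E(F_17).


For each x in F_17, count y with y^2 = x^3 + 4 x + 14 mod 17:
  x = 1: RHS = 2, y in [6, 11]  -> 2 point(s)
  x = 2: RHS = 13, y in [8, 9]  -> 2 point(s)
  x = 3: RHS = 2, y in [6, 11]  -> 2 point(s)
  x = 4: RHS = 9, y in [3, 14]  -> 2 point(s)
  x = 6: RHS = 16, y in [4, 13]  -> 2 point(s)
  x = 10: RHS = 0, y in [0]  -> 1 point(s)
  x = 13: RHS = 2, y in [6, 11]  -> 2 point(s)
  x = 14: RHS = 9, y in [3, 14]  -> 2 point(s)
  x = 15: RHS = 15, y in [7, 10]  -> 2 point(s)
  x = 16: RHS = 9, y in [3, 14]  -> 2 point(s)
Affine points: 19. Add the point at infinity: total = 20.

#E(F_17) = 20


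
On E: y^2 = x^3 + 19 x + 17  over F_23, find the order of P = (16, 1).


Compute successive multiples of P until we hit O:
  1P = (16, 1)
  2P = (3, 20)
  3P = (6, 18)
  4P = (17, 3)
  5P = (17, 20)
  6P = (6, 5)
  7P = (3, 3)
  8P = (16, 22)
  ... (continuing to 9P)
  9P = O

ord(P) = 9


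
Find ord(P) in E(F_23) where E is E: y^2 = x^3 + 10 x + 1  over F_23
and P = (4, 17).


Compute successive multiples of P until we hit O:
  1P = (4, 17)
  2P = (16, 18)
  3P = (7, 0)
  4P = (16, 5)
  5P = (4, 6)
  6P = O

ord(P) = 6


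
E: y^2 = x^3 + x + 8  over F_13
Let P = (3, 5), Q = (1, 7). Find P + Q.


P != Q, so use the chord formula.
s = (y2 - y1) / (x2 - x1) = (2) / (11) mod 13 = 12
x3 = s^2 - x1 - x2 mod 13 = 12^2 - 3 - 1 = 10
y3 = s (x1 - x3) - y1 mod 13 = 12 * (3 - 10) - 5 = 2

P + Q = (10, 2)


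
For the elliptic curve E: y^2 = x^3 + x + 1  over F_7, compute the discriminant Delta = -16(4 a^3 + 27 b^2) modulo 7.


4 a^3 + 27 b^2 = 4*1^3 + 27*1^2 = 4 + 27 = 31
Delta = -16 * (31) = -496
Delta mod 7 = 1

Delta = 1 (mod 7)


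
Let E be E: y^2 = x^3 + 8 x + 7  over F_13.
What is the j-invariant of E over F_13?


Delta = -16(4 a^3 + 27 b^2) mod 13 = 1
-1728 * (4 a)^3 = -1728 * (4*8)^3 mod 13 = 8
j = 8 * 1^(-1) mod 13 = 8

j = 8 (mod 13)


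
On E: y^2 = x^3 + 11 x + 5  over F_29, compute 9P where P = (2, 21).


k = 9 = 1001_2 (binary, LSB first: 1001)
Double-and-add from P = (2, 21):
  bit 0 = 1: acc = O + (2, 21) = (2, 21)
  bit 1 = 0: acc unchanged = (2, 21)
  bit 2 = 0: acc unchanged = (2, 21)
  bit 3 = 1: acc = (2, 21) + (8, 24) = (12, 3)

9P = (12, 3)


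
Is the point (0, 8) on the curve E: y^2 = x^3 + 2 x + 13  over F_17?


Check whether y^2 = x^3 + 2 x + 13 (mod 17) for (x, y) = (0, 8).
LHS: y^2 = 8^2 mod 17 = 13
RHS: x^3 + 2 x + 13 = 0^3 + 2*0 + 13 mod 17 = 13
LHS = RHS

Yes, on the curve


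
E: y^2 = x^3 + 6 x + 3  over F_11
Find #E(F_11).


For each x in F_11, count y with y^2 = x^3 + 6 x + 3 mod 11:
  x = 0: RHS = 3, y in [5, 6]  -> 2 point(s)
  x = 2: RHS = 1, y in [1, 10]  -> 2 point(s)
  x = 3: RHS = 4, y in [2, 9]  -> 2 point(s)
  x = 4: RHS = 3, y in [5, 6]  -> 2 point(s)
  x = 5: RHS = 4, y in [2, 9]  -> 2 point(s)
  x = 7: RHS = 3, y in [5, 6]  -> 2 point(s)
  x = 9: RHS = 5, y in [4, 7]  -> 2 point(s)
Affine points: 14. Add the point at infinity: total = 15.

#E(F_11) = 15


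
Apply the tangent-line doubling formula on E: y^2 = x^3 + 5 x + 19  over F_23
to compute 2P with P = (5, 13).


Doubling: s = (3 x1^2 + a) / (2 y1)
s = (3*5^2 + 5) / (2*13) mod 23 = 19
x3 = s^2 - 2 x1 mod 23 = 19^2 - 2*5 = 6
y3 = s (x1 - x3) - y1 mod 23 = 19 * (5 - 6) - 13 = 14

2P = (6, 14)


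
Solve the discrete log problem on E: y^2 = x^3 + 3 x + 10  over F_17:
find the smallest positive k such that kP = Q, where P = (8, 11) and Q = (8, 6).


Enumerate multiples of P until we hit Q = (8, 6):
  1P = (8, 11)
  2P = (9, 1)
  3P = (15, 8)
  4P = (15, 9)
  5P = (9, 16)
  6P = (8, 6)
Match found at i = 6.

k = 6


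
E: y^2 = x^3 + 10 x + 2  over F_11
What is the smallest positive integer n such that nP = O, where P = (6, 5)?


Compute successive multiples of P until we hit O:
  1P = (6, 5)
  2P = (8, 0)
  3P = (6, 6)
  4P = O

ord(P) = 4


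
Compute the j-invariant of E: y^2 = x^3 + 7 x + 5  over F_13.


Delta = -16(4 a^3 + 27 b^2) mod 13 = 8
-1728 * (4 a)^3 = -1728 * (4*7)^3 mod 13 = 8
j = 8 * 8^(-1) mod 13 = 1

j = 1 (mod 13)


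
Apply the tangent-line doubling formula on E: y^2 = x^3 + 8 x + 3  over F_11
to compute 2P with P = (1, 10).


Doubling: s = (3 x1^2 + a) / (2 y1)
s = (3*1^2 + 8) / (2*10) mod 11 = 0
x3 = s^2 - 2 x1 mod 11 = 0^2 - 2*1 = 9
y3 = s (x1 - x3) - y1 mod 11 = 0 * (1 - 9) - 10 = 1

2P = (9, 1)


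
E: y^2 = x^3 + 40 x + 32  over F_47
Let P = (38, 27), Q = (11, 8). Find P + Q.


P != Q, so use the chord formula.
s = (y2 - y1) / (x2 - x1) = (28) / (20) mod 47 = 39
x3 = s^2 - x1 - x2 mod 47 = 39^2 - 38 - 11 = 15
y3 = s (x1 - x3) - y1 mod 47 = 39 * (38 - 15) - 27 = 24

P + Q = (15, 24)


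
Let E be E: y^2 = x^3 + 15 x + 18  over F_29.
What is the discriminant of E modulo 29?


4 a^3 + 27 b^2 = 4*15^3 + 27*18^2 = 13500 + 8748 = 22248
Delta = -16 * (22248) = -355968
Delta mod 29 = 7

Delta = 7 (mod 29)


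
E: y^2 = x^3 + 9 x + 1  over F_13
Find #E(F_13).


For each x in F_13, count y with y^2 = x^3 + 9 x + 1 mod 13:
  x = 0: RHS = 1, y in [1, 12]  -> 2 point(s)
  x = 2: RHS = 1, y in [1, 12]  -> 2 point(s)
  x = 3: RHS = 3, y in [4, 9]  -> 2 point(s)
  x = 4: RHS = 10, y in [6, 7]  -> 2 point(s)
  x = 7: RHS = 4, y in [2, 11]  -> 2 point(s)
  x = 8: RHS = 0, y in [0]  -> 1 point(s)
  x = 10: RHS = 12, y in [5, 8]  -> 2 point(s)
  x = 11: RHS = 1, y in [1, 12]  -> 2 point(s)
  x = 12: RHS = 4, y in [2, 11]  -> 2 point(s)
Affine points: 17. Add the point at infinity: total = 18.

#E(F_13) = 18


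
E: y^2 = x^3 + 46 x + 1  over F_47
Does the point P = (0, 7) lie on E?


Check whether y^2 = x^3 + 46 x + 1 (mod 47) for (x, y) = (0, 7).
LHS: y^2 = 7^2 mod 47 = 2
RHS: x^3 + 46 x + 1 = 0^3 + 46*0 + 1 mod 47 = 1
LHS != RHS

No, not on the curve


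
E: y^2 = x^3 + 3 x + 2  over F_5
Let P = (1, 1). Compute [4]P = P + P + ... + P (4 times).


k = 4 = 100_2 (binary, LSB first: 001)
Double-and-add from P = (1, 1):
  bit 0 = 0: acc unchanged = O
  bit 1 = 0: acc unchanged = O
  bit 2 = 1: acc = O + (1, 4) = (1, 4)

4P = (1, 4)


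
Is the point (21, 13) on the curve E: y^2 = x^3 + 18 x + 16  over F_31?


Check whether y^2 = x^3 + 18 x + 16 (mod 31) for (x, y) = (21, 13).
LHS: y^2 = 13^2 mod 31 = 14
RHS: x^3 + 18 x + 16 = 21^3 + 18*21 + 16 mod 31 = 14
LHS = RHS

Yes, on the curve


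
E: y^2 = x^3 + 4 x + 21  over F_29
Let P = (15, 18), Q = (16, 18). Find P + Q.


P != Q, so use the chord formula.
s = (y2 - y1) / (x2 - x1) = (0) / (1) mod 29 = 0
x3 = s^2 - x1 - x2 mod 29 = 0^2 - 15 - 16 = 27
y3 = s (x1 - x3) - y1 mod 29 = 0 * (15 - 27) - 18 = 11

P + Q = (27, 11)


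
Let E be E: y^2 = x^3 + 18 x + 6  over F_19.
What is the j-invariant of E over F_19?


Delta = -16(4 a^3 + 27 b^2) mod 19 = 16
-1728 * (4 a)^3 = -1728 * (4*18)^3 mod 19 = 12
j = 12 * 16^(-1) mod 19 = 15

j = 15 (mod 19)


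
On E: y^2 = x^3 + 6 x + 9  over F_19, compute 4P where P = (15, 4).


k = 4 = 100_2 (binary, LSB first: 001)
Double-and-add from P = (15, 4):
  bit 0 = 0: acc unchanged = O
  bit 1 = 0: acc unchanged = O
  bit 2 = 1: acc = O + (1, 15) = (1, 15)

4P = (1, 15)


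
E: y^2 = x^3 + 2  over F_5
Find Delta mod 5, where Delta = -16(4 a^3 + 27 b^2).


4 a^3 + 27 b^2 = 4*0^3 + 27*2^2 = 0 + 108 = 108
Delta = -16 * (108) = -1728
Delta mod 5 = 2

Delta = 2 (mod 5)


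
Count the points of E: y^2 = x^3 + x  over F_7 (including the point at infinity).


For each x in F_7, count y with y^2 = x^3 + 1 x + 0 mod 7:
  x = 0: RHS = 0, y in [0]  -> 1 point(s)
  x = 1: RHS = 2, y in [3, 4]  -> 2 point(s)
  x = 3: RHS = 2, y in [3, 4]  -> 2 point(s)
  x = 5: RHS = 4, y in [2, 5]  -> 2 point(s)
Affine points: 7. Add the point at infinity: total = 8.

#E(F_7) = 8


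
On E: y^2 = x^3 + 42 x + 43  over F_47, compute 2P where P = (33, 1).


Doubling: s = (3 x1^2 + a) / (2 y1)
s = (3*33^2 + 42) / (2*1) mod 47 = 33
x3 = s^2 - 2 x1 mod 47 = 33^2 - 2*33 = 36
y3 = s (x1 - x3) - y1 mod 47 = 33 * (33 - 36) - 1 = 41

2P = (36, 41)


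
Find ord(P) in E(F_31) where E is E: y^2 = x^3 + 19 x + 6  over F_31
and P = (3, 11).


Compute successive multiples of P until we hit O:
  1P = (3, 11)
  2P = (14, 28)
  3P = (21, 26)
  4P = (12, 28)
  5P = (10, 24)
  6P = (5, 3)
  7P = (8, 9)
  8P = (9, 10)
  ... (continuing to 27P)
  27P = O

ord(P) = 27


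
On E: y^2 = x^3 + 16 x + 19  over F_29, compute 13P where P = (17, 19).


k = 13 = 1101_2 (binary, LSB first: 1011)
Double-and-add from P = (17, 19):
  bit 0 = 1: acc = O + (17, 19) = (17, 19)
  bit 1 = 0: acc unchanged = (17, 19)
  bit 2 = 1: acc = (17, 19) + (9, 14) = (12, 24)
  bit 3 = 1: acc = (12, 24) + (15, 3) = (22, 17)

13P = (22, 17)


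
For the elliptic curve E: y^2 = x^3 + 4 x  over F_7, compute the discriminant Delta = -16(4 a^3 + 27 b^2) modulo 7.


4 a^3 + 27 b^2 = 4*4^3 + 27*0^2 = 256 + 0 = 256
Delta = -16 * (256) = -4096
Delta mod 7 = 6

Delta = 6 (mod 7)


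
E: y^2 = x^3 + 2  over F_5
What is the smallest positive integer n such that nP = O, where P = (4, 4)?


Compute successive multiples of P until we hit O:
  1P = (4, 4)
  2P = (3, 2)
  3P = (2, 0)
  4P = (3, 3)
  5P = (4, 1)
  6P = O

ord(P) = 6


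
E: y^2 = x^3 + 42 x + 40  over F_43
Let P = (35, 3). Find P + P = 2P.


Doubling: s = (3 x1^2 + a) / (2 y1)
s = (3*35^2 + 42) / (2*3) mod 43 = 39
x3 = s^2 - 2 x1 mod 43 = 39^2 - 2*35 = 32
y3 = s (x1 - x3) - y1 mod 43 = 39 * (35 - 32) - 3 = 28

2P = (32, 28)


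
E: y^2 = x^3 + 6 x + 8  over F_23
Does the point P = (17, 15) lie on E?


Check whether y^2 = x^3 + 6 x + 8 (mod 23) for (x, y) = (17, 15).
LHS: y^2 = 15^2 mod 23 = 18
RHS: x^3 + 6 x + 8 = 17^3 + 6*17 + 8 mod 23 = 9
LHS != RHS

No, not on the curve


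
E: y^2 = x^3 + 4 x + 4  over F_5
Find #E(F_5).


For each x in F_5, count y with y^2 = x^3 + 4 x + 4 mod 5:
  x = 0: RHS = 4, y in [2, 3]  -> 2 point(s)
  x = 1: RHS = 4, y in [2, 3]  -> 2 point(s)
  x = 2: RHS = 0, y in [0]  -> 1 point(s)
  x = 4: RHS = 4, y in [2, 3]  -> 2 point(s)
Affine points: 7. Add the point at infinity: total = 8.

#E(F_5) = 8


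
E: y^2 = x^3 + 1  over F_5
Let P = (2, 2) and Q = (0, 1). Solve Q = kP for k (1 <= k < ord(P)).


Enumerate multiples of P until we hit Q = (0, 1):
  1P = (2, 2)
  2P = (0, 4)
  3P = (4, 0)
  4P = (0, 1)
Match found at i = 4.

k = 4


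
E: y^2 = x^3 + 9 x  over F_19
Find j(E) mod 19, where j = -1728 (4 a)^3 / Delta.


Delta = -16(4 a^3 + 27 b^2) mod 19 = 8
-1728 * (4 a)^3 = -1728 * (4*9)^3 mod 19 = 11
j = 11 * 8^(-1) mod 19 = 18

j = 18 (mod 19)


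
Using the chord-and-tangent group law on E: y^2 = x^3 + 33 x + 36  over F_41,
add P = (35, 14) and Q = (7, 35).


P != Q, so use the chord formula.
s = (y2 - y1) / (x2 - x1) = (21) / (13) mod 41 = 30
x3 = s^2 - x1 - x2 mod 41 = 30^2 - 35 - 7 = 38
y3 = s (x1 - x3) - y1 mod 41 = 30 * (35 - 38) - 14 = 19

P + Q = (38, 19)


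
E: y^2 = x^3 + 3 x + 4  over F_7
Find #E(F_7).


For each x in F_7, count y with y^2 = x^3 + 3 x + 4 mod 7:
  x = 0: RHS = 4, y in [2, 5]  -> 2 point(s)
  x = 1: RHS = 1, y in [1, 6]  -> 2 point(s)
  x = 2: RHS = 4, y in [2, 5]  -> 2 point(s)
  x = 5: RHS = 4, y in [2, 5]  -> 2 point(s)
  x = 6: RHS = 0, y in [0]  -> 1 point(s)
Affine points: 9. Add the point at infinity: total = 10.

#E(F_7) = 10


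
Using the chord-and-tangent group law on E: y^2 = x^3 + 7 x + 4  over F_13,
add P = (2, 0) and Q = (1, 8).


P != Q, so use the chord formula.
s = (y2 - y1) / (x2 - x1) = (8) / (12) mod 13 = 5
x3 = s^2 - x1 - x2 mod 13 = 5^2 - 2 - 1 = 9
y3 = s (x1 - x3) - y1 mod 13 = 5 * (2 - 9) - 0 = 4

P + Q = (9, 4)


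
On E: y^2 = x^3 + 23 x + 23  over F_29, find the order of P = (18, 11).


Compute successive multiples of P until we hit O:
  1P = (18, 11)
  2P = (13, 24)
  3P = (21, 20)
  4P = (28, 17)
  5P = (17, 7)
  6P = (10, 21)
  7P = (8, 20)
  8P = (7, 11)
  ... (continuing to 22P)
  22P = O

ord(P) = 22


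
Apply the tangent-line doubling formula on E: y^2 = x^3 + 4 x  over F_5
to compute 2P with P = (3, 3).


Doubling: s = (3 x1^2 + a) / (2 y1)
s = (3*3^2 + 4) / (2*3) mod 5 = 1
x3 = s^2 - 2 x1 mod 5 = 1^2 - 2*3 = 0
y3 = s (x1 - x3) - y1 mod 5 = 1 * (3 - 0) - 3 = 0

2P = (0, 0)


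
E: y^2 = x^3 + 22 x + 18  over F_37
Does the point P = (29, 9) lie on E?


Check whether y^2 = x^3 + 22 x + 18 (mod 37) for (x, y) = (29, 9).
LHS: y^2 = 9^2 mod 37 = 7
RHS: x^3 + 22 x + 18 = 29^3 + 22*29 + 18 mod 37 = 33
LHS != RHS

No, not on the curve


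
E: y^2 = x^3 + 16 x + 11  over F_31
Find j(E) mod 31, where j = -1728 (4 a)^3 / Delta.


Delta = -16(4 a^3 + 27 b^2) mod 31 = 17
-1728 * (4 a)^3 = -1728 * (4*16)^3 mod 31 = 2
j = 2 * 17^(-1) mod 31 = 22

j = 22 (mod 31)


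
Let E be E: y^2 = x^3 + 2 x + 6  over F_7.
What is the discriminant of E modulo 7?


4 a^3 + 27 b^2 = 4*2^3 + 27*6^2 = 32 + 972 = 1004
Delta = -16 * (1004) = -16064
Delta mod 7 = 1

Delta = 1 (mod 7)


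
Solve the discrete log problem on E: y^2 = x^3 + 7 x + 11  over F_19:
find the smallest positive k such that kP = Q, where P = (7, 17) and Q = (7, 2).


Enumerate multiples of P until we hit Q = (7, 2):
  1P = (7, 17)
  2P = (10, 13)
  3P = (8, 16)
  4P = (5, 0)
  5P = (8, 3)
  6P = (10, 6)
  7P = (7, 2)
Match found at i = 7.

k = 7


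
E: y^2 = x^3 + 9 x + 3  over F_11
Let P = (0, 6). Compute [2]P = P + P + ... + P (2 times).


k = 2 = 10_2 (binary, LSB first: 01)
Double-and-add from P = (0, 6):
  bit 0 = 0: acc unchanged = O
  bit 1 = 1: acc = O + (4, 2) = (4, 2)

2P = (4, 2)


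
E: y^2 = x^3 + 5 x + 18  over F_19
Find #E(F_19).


For each x in F_19, count y with y^2 = x^3 + 5 x + 18 mod 19:
  x = 1: RHS = 5, y in [9, 10]  -> 2 point(s)
  x = 2: RHS = 17, y in [6, 13]  -> 2 point(s)
  x = 4: RHS = 7, y in [8, 11]  -> 2 point(s)
  x = 5: RHS = 16, y in [4, 15]  -> 2 point(s)
  x = 6: RHS = 17, y in [6, 13]  -> 2 point(s)
  x = 7: RHS = 16, y in [4, 15]  -> 2 point(s)
  x = 8: RHS = 0, y in [0]  -> 1 point(s)
  x = 10: RHS = 4, y in [2, 17]  -> 2 point(s)
  x = 11: RHS = 17, y in [6, 13]  -> 2 point(s)
  x = 12: RHS = 1, y in [1, 18]  -> 2 point(s)
  x = 13: RHS = 0, y in [0]  -> 1 point(s)
  x = 14: RHS = 1, y in [1, 18]  -> 2 point(s)
  x = 17: RHS = 0, y in [0]  -> 1 point(s)
Affine points: 23. Add the point at infinity: total = 24.

#E(F_19) = 24


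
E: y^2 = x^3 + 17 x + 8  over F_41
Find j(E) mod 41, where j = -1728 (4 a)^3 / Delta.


Delta = -16(4 a^3 + 27 b^2) mod 41 = 24
-1728 * (4 a)^3 = -1728 * (4*17)^3 mod 41 = 23
j = 23 * 24^(-1) mod 41 = 30

j = 30 (mod 41)


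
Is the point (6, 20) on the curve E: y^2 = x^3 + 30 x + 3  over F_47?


Check whether y^2 = x^3 + 30 x + 3 (mod 47) for (x, y) = (6, 20).
LHS: y^2 = 20^2 mod 47 = 24
RHS: x^3 + 30 x + 3 = 6^3 + 30*6 + 3 mod 47 = 23
LHS != RHS

No, not on the curve


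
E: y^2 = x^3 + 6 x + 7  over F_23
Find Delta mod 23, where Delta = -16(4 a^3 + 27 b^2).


4 a^3 + 27 b^2 = 4*6^3 + 27*7^2 = 864 + 1323 = 2187
Delta = -16 * (2187) = -34992
Delta mod 23 = 14

Delta = 14 (mod 23)


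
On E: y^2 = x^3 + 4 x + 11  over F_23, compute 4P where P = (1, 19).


k = 4 = 100_2 (binary, LSB first: 001)
Double-and-add from P = (1, 19):
  bit 0 = 0: acc unchanged = O
  bit 1 = 0: acc unchanged = O
  bit 2 = 1: acc = O + (12, 4) = (12, 4)

4P = (12, 4)


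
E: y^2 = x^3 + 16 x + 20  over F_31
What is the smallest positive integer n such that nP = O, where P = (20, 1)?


Compute successive multiples of P until we hit O:
  1P = (20, 1)
  2P = (11, 15)
  3P = (25, 24)
  4P = (27, 4)
  5P = (0, 12)
  6P = (12, 7)
  7P = (17, 20)
  8P = (10, 8)
  ... (continuing to 21P)
  21P = O

ord(P) = 21
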